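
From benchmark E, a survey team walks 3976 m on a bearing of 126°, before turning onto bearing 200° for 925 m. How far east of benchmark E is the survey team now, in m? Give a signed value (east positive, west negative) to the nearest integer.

Leg 1 (126°, 3976 m): east 3976 sin 126° = 3216.65, north 3976 cos 126° = -2337.03
Leg 2 (200°, 925 m): east 925 sin 200° = -316.37, north 925 cos 200° = -869.22
Net east component: 2900.28 m.

2900 m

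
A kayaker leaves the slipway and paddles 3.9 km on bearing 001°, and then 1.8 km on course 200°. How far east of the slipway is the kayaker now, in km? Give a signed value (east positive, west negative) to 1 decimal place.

-0.5 km

Leg 1 (001°, 3.9 km): east 3.9 sin 1° = 0.07, north 3.9 cos 1° = 3.90
Leg 2 (200°, 1.8 km): east 1.8 sin 200° = -0.62, north 1.8 cos 200° = -1.69
Net east component: -0.55 km.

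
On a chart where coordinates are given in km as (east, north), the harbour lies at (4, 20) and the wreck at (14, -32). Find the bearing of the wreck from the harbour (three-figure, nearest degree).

Δeast = 14 − 4 = 10.00; Δnorth = -32 − 20 = -52.00.
Bearing = atan2(Δeast, Δnorth) mod 360° = 169.11° ≈ 169°.

169°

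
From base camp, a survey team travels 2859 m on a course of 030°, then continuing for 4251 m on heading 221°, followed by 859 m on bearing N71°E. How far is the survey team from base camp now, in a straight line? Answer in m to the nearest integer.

710 m

Leg 1 (030°, 2859 m): east 2859 sin 30° = 1429.50, north 2859 cos 30° = 2475.97
Leg 2 (221°, 4251 m): east 4251 sin 221° = -2788.91, north 4251 cos 221° = -3208.27
Leg 3 (N71°E, 859 m): east 859 sin 71° = 812.20, north 859 cos 71° = 279.66
Net: -547.21 east, -452.64 north. Distance = √((-547.21)² + (-452.64)²) = 710.154 m.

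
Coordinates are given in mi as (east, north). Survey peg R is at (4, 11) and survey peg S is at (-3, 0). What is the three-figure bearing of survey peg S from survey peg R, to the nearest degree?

Δeast = -3 − 4 = -7.00; Δnorth = 0 − 11 = -11.00.
Bearing = atan2(Δeast, Δnorth) mod 360° = 212.47° ≈ 212°.

212°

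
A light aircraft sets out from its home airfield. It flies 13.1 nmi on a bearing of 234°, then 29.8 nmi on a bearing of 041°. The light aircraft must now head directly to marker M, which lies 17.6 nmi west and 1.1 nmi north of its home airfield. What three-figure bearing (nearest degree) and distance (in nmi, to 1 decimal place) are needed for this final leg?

243°, 29.9 nmi

Leg 1 (234°, 13.1 nmi): east 13.1 sin 234° = -10.60, north 13.1 cos 234° = -7.70
Leg 2 (041°, 29.8 nmi): east 29.8 sin 41° = 19.55, north 29.8 cos 41° = 22.49
Current position: (8.95, 14.79). Target: (-17.6, 1.1). Remaining: Δeast = -26.55, Δnorth = -13.69.
Bearing = atan2(-26.55, -13.69) mod 360° = 242.72°; distance = √((-26.55)² + (-13.69)²) = 29.874 nmi.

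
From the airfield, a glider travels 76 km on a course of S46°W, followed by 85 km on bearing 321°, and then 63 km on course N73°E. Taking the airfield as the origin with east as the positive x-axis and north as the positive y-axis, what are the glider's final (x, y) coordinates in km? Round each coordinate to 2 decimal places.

(-47.91, 31.68)

Leg 1 (S46°W, 76 km): east 76 sin 226° = -54.67, north 76 cos 226° = -52.79
Leg 2 (321°, 85 km): east 85 sin 321° = -53.49, north 85 cos 321° = 66.06
Leg 3 (N73°E, 63 km): east 63 sin 73° = 60.25, north 63 cos 73° = 18.42
Summing: -47.91 km east, 31.68 km north → (-47.91, 31.68).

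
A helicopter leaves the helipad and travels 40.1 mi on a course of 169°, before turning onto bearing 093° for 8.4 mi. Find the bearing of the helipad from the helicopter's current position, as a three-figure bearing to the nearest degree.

Leg 1 (169°, 40.1 mi): east 40.1 sin 169° = 7.65, north 40.1 cos 169° = -39.36
Leg 2 (093°, 8.4 mi): east 8.4 sin 93° = 8.39, north 8.4 cos 93° = -0.44
Net displacement: 16.04 east, -39.80 north. Direction back to start is (-16.04, 39.80): bearing = atan2(-16.04, 39.80) mod 360° = 338.05° ≈ 338°.

338°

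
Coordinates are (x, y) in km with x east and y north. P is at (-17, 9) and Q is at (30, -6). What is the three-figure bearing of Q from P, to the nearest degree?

108°

Δeast = 30 − -17 = 47.00; Δnorth = -6 − 9 = -15.00.
Bearing = atan2(Δeast, Δnorth) mod 360° = 107.70° ≈ 108°.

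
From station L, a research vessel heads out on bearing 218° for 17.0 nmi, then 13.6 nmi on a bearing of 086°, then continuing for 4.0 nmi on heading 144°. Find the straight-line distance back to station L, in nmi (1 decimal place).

Leg 1 (218°, 17.0 nmi): east 17.0 sin 218° = -10.47, north 17.0 cos 218° = -13.40
Leg 2 (086°, 13.6 nmi): east 13.6 sin 86° = 13.57, north 13.6 cos 86° = 0.95
Leg 3 (144°, 4.0 nmi): east 4.0 sin 144° = 2.35, north 4.0 cos 144° = -3.24
Net: 5.45 east, -15.68 north. Distance = √((5.45)² + (-15.68)²) = 16.604 nmi.

16.6 nmi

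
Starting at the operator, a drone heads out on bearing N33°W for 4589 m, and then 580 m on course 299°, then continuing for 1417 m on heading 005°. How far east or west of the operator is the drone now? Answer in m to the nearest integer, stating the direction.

2883 m west

Leg 1 (N33°W, 4589 m): east 4589 sin 327° = -2499.35, north 4589 cos 327° = 3848.66
Leg 2 (299°, 580 m): east 580 sin 299° = -507.28, north 580 cos 299° = 281.19
Leg 3 (005°, 1417 m): east 1417 sin 5° = 123.50, north 1417 cos 5° = 1411.61
Net east component: -2883.13 m.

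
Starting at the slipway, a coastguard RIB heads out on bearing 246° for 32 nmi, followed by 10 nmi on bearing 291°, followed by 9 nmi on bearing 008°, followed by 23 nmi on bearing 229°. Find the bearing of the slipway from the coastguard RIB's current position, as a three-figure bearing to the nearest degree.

074°

Leg 1 (246°, 32 nmi): east 32 sin 246° = -29.23, north 32 cos 246° = -13.02
Leg 2 (291°, 10 nmi): east 10 sin 291° = -9.34, north 10 cos 291° = 3.58
Leg 3 (008°, 9 nmi): east 9 sin 8° = 1.25, north 9 cos 8° = 8.91
Leg 4 (229°, 23 nmi): east 23 sin 229° = -17.36, north 23 cos 229° = -15.09
Net displacement: -54.68 east, -15.61 north. Direction back to start is (54.68, 15.61): bearing = atan2(54.68, 15.61) mod 360° = 74.07° ≈ 074°.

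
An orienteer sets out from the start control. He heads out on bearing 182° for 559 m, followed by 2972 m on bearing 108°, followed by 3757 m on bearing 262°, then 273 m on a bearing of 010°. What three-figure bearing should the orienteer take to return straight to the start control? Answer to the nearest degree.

Leg 1 (182°, 559 m): east 559 sin 182° = -19.51, north 559 cos 182° = -558.66
Leg 2 (108°, 2972 m): east 2972 sin 108° = 2826.54, north 2972 cos 108° = -918.40
Leg 3 (262°, 3757 m): east 3757 sin 262° = -3720.44, north 3757 cos 262° = -522.87
Leg 4 (010°, 273 m): east 273 sin 10° = 47.41, north 273 cos 10° = 268.85
Net displacement: -866.00 east, -1731.08 north. Direction back to start is (866.00, 1731.08): bearing = atan2(866.00, 1731.08) mod 360° = 26.58° ≈ 027°.

027°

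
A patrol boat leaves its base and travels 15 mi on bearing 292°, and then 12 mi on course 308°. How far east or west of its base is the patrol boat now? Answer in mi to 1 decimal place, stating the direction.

23.4 mi west

Leg 1 (292°, 15 mi): east 15 sin 292° = -13.91, north 15 cos 292° = 5.62
Leg 2 (308°, 12 mi): east 12 sin 308° = -9.46, north 12 cos 308° = 7.39
Net east component: -23.36 mi.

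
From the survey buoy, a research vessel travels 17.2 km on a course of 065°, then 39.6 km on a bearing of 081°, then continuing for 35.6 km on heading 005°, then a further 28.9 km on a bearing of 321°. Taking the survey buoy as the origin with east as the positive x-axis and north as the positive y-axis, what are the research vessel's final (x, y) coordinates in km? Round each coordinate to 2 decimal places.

Leg 1 (065°, 17.2 km): east 17.2 sin 65° = 15.59, north 17.2 cos 65° = 7.27
Leg 2 (081°, 39.6 km): east 39.6 sin 81° = 39.11, north 39.6 cos 81° = 6.19
Leg 3 (005°, 35.6 km): east 35.6 sin 5° = 3.10, north 35.6 cos 5° = 35.46
Leg 4 (321°, 28.9 km): east 28.9 sin 321° = -18.19, north 28.9 cos 321° = 22.46
Summing: 39.62 km east, 71.39 km north → (39.62, 71.39).

(39.62, 71.39)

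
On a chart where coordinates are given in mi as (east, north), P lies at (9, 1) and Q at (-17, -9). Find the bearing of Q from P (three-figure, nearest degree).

249°

Δeast = -17 − 9 = -26.00; Δnorth = -9 − 1 = -10.00.
Bearing = atan2(Δeast, Δnorth) mod 360° = 248.96° ≈ 249°.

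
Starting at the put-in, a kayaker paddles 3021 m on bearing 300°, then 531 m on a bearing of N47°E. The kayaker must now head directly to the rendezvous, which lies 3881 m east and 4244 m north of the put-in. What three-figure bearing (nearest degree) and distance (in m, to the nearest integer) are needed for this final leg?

069°, 6553 m

Leg 1 (300°, 3021 m): east 3021 sin 300° = -2616.26, north 3021 cos 300° = 1510.50
Leg 2 (N47°E, 531 m): east 531 sin 47° = 388.35, north 531 cos 47° = 362.14
Current position: (-2227.91, 1872.64). Target: (3881, 4244). Remaining: Δeast = 6108.91, Δnorth = 2371.36.
Bearing = atan2(6108.91, 2371.36) mod 360° = 68.78°; distance = √((6108.91)² + (2371.36)²) = 6553.028 m.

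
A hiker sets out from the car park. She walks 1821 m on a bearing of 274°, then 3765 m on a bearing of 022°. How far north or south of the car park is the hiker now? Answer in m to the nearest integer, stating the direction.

Leg 1 (274°, 1821 m): east 1821 sin 274° = -1816.56, north 1821 cos 274° = 127.03
Leg 2 (022°, 3765 m): east 3765 sin 22° = 1410.39, north 3765 cos 22° = 3490.85
Net north component: 3617.87 m.

3618 m north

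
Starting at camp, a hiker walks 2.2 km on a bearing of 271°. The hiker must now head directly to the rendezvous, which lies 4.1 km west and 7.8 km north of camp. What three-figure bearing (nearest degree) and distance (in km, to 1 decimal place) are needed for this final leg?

Leg 1 (271°, 2.2 km): east 2.2 sin 271° = -2.20, north 2.2 cos 271° = 0.04
Current position: (-2.20, 0.04). Target: (-4.1, 7.8). Remaining: Δeast = -1.90, Δnorth = 7.76.
Bearing = atan2(-1.90, 7.76) mod 360° = 346.24°; distance = √((-1.90)² + (7.76)²) = 7.991 km.

346°, 8.0 km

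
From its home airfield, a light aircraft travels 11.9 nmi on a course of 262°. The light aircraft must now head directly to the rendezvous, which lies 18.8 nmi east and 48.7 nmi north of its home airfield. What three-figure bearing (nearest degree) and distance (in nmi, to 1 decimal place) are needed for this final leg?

031°, 58.9 nmi

Leg 1 (262°, 11.9 nmi): east 11.9 sin 262° = -11.78, north 11.9 cos 262° = -1.66
Current position: (-11.78, -1.66). Target: (18.8, 48.7). Remaining: Δeast = 30.58, Δnorth = 50.36.
Bearing = atan2(30.58, 50.36) mod 360° = 31.27°; distance = √((30.58)² + (50.36)²) = 58.916 nmi.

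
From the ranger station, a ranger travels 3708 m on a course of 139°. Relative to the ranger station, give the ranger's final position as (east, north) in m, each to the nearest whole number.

Leg 1 (139°, 3708 m): east 3708 sin 139° = 2432.67, north 3708 cos 139° = -2798.46
Summing: 2432.67 m east, -2798.46 m north → (2433, -2798).

(2433, -2798)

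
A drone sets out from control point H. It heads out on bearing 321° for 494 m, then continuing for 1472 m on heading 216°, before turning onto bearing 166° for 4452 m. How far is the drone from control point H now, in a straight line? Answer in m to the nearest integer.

5128 m

Leg 1 (321°, 494 m): east 494 sin 321° = -310.88, north 494 cos 321° = 383.91
Leg 2 (216°, 1472 m): east 1472 sin 216° = -865.22, north 1472 cos 216° = -1190.87
Leg 3 (166°, 4452 m): east 4452 sin 166° = 1077.04, north 4452 cos 166° = -4319.76
Net: -99.07 east, -5126.72 north. Distance = √((-99.07)² + (-5126.72)²) = 5127.677 m.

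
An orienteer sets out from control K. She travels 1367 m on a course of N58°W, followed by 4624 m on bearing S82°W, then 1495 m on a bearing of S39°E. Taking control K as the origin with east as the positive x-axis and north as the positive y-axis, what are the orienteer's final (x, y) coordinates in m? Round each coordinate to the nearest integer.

Leg 1 (N58°W, 1367 m): east 1367 sin 302° = -1159.28, north 1367 cos 302° = 724.40
Leg 2 (S82°W, 4624 m): east 4624 sin 262° = -4579.00, north 4624 cos 262° = -643.54
Leg 3 (S39°E, 1495 m): east 1495 sin 141° = 940.83, north 1495 cos 141° = -1161.83
Summing: -4797.45 m east, -1080.97 m north → (-4797, -1081).

(-4797, -1081)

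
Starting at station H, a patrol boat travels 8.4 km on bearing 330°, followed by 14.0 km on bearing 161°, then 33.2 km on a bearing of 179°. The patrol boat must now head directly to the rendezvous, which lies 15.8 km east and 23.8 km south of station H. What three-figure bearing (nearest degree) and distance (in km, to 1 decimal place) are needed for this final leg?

044°, 21.4 km

Leg 1 (330°, 8.4 km): east 8.4 sin 330° = -4.20, north 8.4 cos 330° = 7.27
Leg 2 (161°, 14.0 km): east 14.0 sin 161° = 4.56, north 14.0 cos 161° = -13.24
Leg 3 (179°, 33.2 km): east 33.2 sin 179° = 0.58, north 33.2 cos 179° = -33.19
Current position: (0.94, -39.16). Target: (15.8, -23.8). Remaining: Δeast = 14.86, Δnorth = 15.36.
Bearing = atan2(14.86, 15.36) mod 360° = 44.06°; distance = √((14.86)² + (15.36)²) = 21.372 km.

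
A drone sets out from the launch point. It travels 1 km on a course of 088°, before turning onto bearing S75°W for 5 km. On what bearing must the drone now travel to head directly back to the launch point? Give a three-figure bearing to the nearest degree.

Leg 1 (088°, 1 km): east 1 sin 88° = 1.00, north 1 cos 88° = 0.03
Leg 2 (S75°W, 5 km): east 5 sin 255° = -4.83, north 5 cos 255° = -1.29
Net displacement: -3.83 east, -1.26 north. Direction back to start is (3.83, 1.26): bearing = atan2(3.83, 1.26) mod 360° = 71.80° ≈ 072°.

072°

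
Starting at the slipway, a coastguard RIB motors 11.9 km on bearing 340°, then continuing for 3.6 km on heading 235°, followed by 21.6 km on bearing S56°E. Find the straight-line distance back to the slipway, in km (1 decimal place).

Leg 1 (340°, 11.9 km): east 11.9 sin 340° = -4.07, north 11.9 cos 340° = 11.18
Leg 2 (235°, 3.6 km): east 3.6 sin 235° = -2.95, north 3.6 cos 235° = -2.06
Leg 3 (S56°E, 21.6 km): east 21.6 sin 124° = 17.91, north 21.6 cos 124° = -12.08
Net: 10.89 east, -2.96 north. Distance = √((10.89)² + (-2.96)²) = 11.284 km.

11.3 km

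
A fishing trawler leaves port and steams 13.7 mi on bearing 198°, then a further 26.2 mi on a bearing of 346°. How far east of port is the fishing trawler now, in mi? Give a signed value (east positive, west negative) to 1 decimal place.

-10.6 mi

Leg 1 (198°, 13.7 mi): east 13.7 sin 198° = -4.23, north 13.7 cos 198° = -13.03
Leg 2 (346°, 26.2 mi): east 26.2 sin 346° = -6.34, north 26.2 cos 346° = 25.42
Net east component: -10.57 mi.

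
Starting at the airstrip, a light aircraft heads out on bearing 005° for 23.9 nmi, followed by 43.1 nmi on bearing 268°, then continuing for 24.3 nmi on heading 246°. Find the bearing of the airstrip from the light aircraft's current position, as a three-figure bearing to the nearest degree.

101°

Leg 1 (005°, 23.9 nmi): east 23.9 sin 5° = 2.08, north 23.9 cos 5° = 23.81
Leg 2 (268°, 43.1 nmi): east 43.1 sin 268° = -43.07, north 43.1 cos 268° = -1.50
Leg 3 (246°, 24.3 nmi): east 24.3 sin 246° = -22.20, north 24.3 cos 246° = -9.88
Net displacement: -63.19 east, 12.42 north. Direction back to start is (63.19, -12.42): bearing = atan2(63.19, -12.42) mod 360° = 101.12° ≈ 101°.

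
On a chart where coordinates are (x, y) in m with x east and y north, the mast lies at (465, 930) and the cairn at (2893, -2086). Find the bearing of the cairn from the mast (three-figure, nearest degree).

Δeast = 2893 − 465 = 2428.00; Δnorth = -2086 − 930 = -3016.00.
Bearing = atan2(Δeast, Δnorth) mod 360° = 141.16° ≈ 141°.

141°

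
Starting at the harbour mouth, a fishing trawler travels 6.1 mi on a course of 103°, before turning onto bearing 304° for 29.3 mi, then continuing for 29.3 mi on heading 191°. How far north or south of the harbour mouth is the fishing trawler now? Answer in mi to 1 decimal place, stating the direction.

13.7 mi south

Leg 1 (103°, 6.1 mi): east 6.1 sin 103° = 5.94, north 6.1 cos 103° = -1.37
Leg 2 (304°, 29.3 mi): east 29.3 sin 304° = -24.29, north 29.3 cos 304° = 16.38
Leg 3 (191°, 29.3 mi): east 29.3 sin 191° = -5.59, north 29.3 cos 191° = -28.76
Net north component: -13.75 mi.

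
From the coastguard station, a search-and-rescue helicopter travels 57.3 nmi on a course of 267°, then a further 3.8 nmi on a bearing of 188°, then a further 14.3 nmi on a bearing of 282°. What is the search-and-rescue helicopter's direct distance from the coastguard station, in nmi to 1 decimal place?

71.8 nmi

Leg 1 (267°, 57.3 nmi): east 57.3 sin 267° = -57.22, north 57.3 cos 267° = -3.00
Leg 2 (188°, 3.8 nmi): east 3.8 sin 188° = -0.53, north 3.8 cos 188° = -3.76
Leg 3 (282°, 14.3 nmi): east 14.3 sin 282° = -13.99, north 14.3 cos 282° = 2.97
Net: -71.74 east, -3.79 north. Distance = √((-71.74)² + (-3.79)²) = 71.838 nmi.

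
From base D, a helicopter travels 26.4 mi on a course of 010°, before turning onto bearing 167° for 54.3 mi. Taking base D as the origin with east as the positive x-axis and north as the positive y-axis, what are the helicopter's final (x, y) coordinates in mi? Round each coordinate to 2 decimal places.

(16.80, -26.91)

Leg 1 (010°, 26.4 mi): east 26.4 sin 10° = 4.58, north 26.4 cos 10° = 26.00
Leg 2 (167°, 54.3 mi): east 54.3 sin 167° = 12.21, north 54.3 cos 167° = -52.91
Summing: 16.80 mi east, -26.91 mi north → (16.80, -26.91).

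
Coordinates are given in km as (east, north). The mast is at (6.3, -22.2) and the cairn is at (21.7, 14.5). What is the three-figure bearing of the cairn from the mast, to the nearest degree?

Δeast = 21.7 − 6.3 = 15.40; Δnorth = 14.5 − -22.2 = 36.70.
Bearing = atan2(Δeast, Δnorth) mod 360° = 22.76° ≈ 023°.

023°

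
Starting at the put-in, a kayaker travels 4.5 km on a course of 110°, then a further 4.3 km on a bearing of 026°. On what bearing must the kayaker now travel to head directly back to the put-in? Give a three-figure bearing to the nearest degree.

249°

Leg 1 (110°, 4.5 km): east 4.5 sin 110° = 4.23, north 4.5 cos 110° = -1.54
Leg 2 (026°, 4.3 km): east 4.3 sin 26° = 1.88, north 4.3 cos 26° = 3.86
Net displacement: 6.11 east, 2.33 north. Direction back to start is (-6.11, -2.33): bearing = atan2(-6.11, -2.33) mod 360° = 249.17° ≈ 249°.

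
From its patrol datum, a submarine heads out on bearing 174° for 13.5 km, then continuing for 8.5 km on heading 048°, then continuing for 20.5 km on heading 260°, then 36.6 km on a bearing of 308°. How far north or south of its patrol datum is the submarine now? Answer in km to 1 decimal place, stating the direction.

11.2 km north

Leg 1 (174°, 13.5 km): east 13.5 sin 174° = 1.41, north 13.5 cos 174° = -13.43
Leg 2 (048°, 8.5 km): east 8.5 sin 48° = 6.32, north 8.5 cos 48° = 5.69
Leg 3 (260°, 20.5 km): east 20.5 sin 260° = -20.19, north 20.5 cos 260° = -3.56
Leg 4 (308°, 36.6 km): east 36.6 sin 308° = -28.84, north 36.6 cos 308° = 22.53
Net north component: 11.23 km.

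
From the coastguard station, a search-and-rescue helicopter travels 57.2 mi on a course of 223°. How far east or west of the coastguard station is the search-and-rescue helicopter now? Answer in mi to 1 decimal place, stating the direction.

39.0 mi west

Leg 1 (223°, 57.2 mi): east 57.2 sin 223° = -39.01, north 57.2 cos 223° = -41.83
Net east component: -39.01 mi.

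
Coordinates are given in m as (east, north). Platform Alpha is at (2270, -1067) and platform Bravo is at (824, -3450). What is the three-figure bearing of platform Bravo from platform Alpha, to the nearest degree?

Δeast = 824 − 2270 = -1446.00; Δnorth = -3450 − -1067 = -2383.00.
Bearing = atan2(Δeast, Δnorth) mod 360° = 211.25° ≈ 211°.

211°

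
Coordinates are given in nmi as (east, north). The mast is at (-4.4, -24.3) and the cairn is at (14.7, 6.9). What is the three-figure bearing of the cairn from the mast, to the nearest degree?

031°

Δeast = 14.7 − -4.4 = 19.10; Δnorth = 6.9 − -24.3 = 31.20.
Bearing = atan2(Δeast, Δnorth) mod 360° = 31.47° ≈ 031°.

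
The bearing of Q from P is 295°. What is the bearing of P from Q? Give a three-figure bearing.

Back-bearing = 295° − 180° = 115°.

115°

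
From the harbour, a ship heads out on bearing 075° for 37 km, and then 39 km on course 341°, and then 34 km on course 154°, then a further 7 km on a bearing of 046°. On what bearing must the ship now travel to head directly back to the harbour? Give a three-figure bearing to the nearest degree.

244°

Leg 1 (075°, 37 km): east 37 sin 75° = 35.74, north 37 cos 75° = 9.58
Leg 2 (341°, 39 km): east 39 sin 341° = -12.70, north 39 cos 341° = 36.88
Leg 3 (154°, 34 km): east 34 sin 154° = 14.90, north 34 cos 154° = -30.56
Leg 4 (046°, 7 km): east 7 sin 46° = 5.04, north 7 cos 46° = 4.86
Net displacement: 42.98 east, 20.76 north. Direction back to start is (-42.98, -20.76): bearing = atan2(-42.98, -20.76) mod 360° = 244.23° ≈ 244°.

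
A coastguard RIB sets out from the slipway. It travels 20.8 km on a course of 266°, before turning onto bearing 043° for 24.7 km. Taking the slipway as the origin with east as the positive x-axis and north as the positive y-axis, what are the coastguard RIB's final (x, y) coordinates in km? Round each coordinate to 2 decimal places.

Leg 1 (266°, 20.8 km): east 20.8 sin 266° = -20.75, north 20.8 cos 266° = -1.45
Leg 2 (043°, 24.7 km): east 24.7 sin 43° = 16.85, north 24.7 cos 43° = 18.06
Summing: -3.90 km east, 16.61 km north → (-3.90, 16.61).

(-3.90, 16.61)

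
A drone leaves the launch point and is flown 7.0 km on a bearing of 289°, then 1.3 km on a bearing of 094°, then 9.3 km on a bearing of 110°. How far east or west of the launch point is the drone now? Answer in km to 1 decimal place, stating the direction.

Leg 1 (289°, 7.0 km): east 7.0 sin 289° = -6.62, north 7.0 cos 289° = 2.28
Leg 2 (094°, 1.3 km): east 1.3 sin 94° = 1.30, north 1.3 cos 94° = -0.09
Leg 3 (110°, 9.3 km): east 9.3 sin 110° = 8.74, north 9.3 cos 110° = -3.18
Net east component: 3.42 km.

3.4 km east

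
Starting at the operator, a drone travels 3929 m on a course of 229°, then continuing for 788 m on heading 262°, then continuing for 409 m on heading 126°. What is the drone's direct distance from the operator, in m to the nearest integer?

Leg 1 (229°, 3929 m): east 3929 sin 229° = -2965.25, north 3929 cos 229° = -2577.66
Leg 2 (262°, 788 m): east 788 sin 262° = -780.33, north 788 cos 262° = -109.67
Leg 3 (126°, 409 m): east 409 sin 126° = 330.89, north 409 cos 126° = -240.40
Net: -3414.70 east, -2927.73 north. Distance = √((-3414.70)² + (-2927.73)²) = 4497.972 m.

4498 m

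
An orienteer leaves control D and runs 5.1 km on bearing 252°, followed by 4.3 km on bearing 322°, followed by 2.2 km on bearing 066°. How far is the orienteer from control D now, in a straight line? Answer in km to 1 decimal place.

6.1 km

Leg 1 (252°, 5.1 km): east 5.1 sin 252° = -4.85, north 5.1 cos 252° = -1.58
Leg 2 (322°, 4.3 km): east 4.3 sin 322° = -2.65, north 4.3 cos 322° = 3.39
Leg 3 (066°, 2.2 km): east 2.2 sin 66° = 2.01, north 2.2 cos 66° = 0.89
Net: -5.49 east, 2.71 north. Distance = √((-5.49)² + (2.71)²) = 6.119 km.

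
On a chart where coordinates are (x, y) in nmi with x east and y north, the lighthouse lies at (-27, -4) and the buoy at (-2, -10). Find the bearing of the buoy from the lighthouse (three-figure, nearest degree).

Δeast = -2 − -27 = 25.00; Δnorth = -10 − -4 = -6.00.
Bearing = atan2(Δeast, Δnorth) mod 360° = 103.50° ≈ 103°.

103°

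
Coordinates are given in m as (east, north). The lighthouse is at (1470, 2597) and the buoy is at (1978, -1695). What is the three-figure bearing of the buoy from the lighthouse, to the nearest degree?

173°

Δeast = 1978 − 1470 = 508.00; Δnorth = -1695 − 2597 = -4292.00.
Bearing = atan2(Δeast, Δnorth) mod 360° = 173.25° ≈ 173°.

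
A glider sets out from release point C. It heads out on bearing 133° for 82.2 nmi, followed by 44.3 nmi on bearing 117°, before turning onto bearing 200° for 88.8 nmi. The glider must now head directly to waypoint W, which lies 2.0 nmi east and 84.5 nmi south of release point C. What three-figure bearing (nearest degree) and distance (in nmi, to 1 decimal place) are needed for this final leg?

Leg 1 (133°, 82.2 nmi): east 82.2 sin 133° = 60.12, north 82.2 cos 133° = -56.06
Leg 2 (117°, 44.3 nmi): east 44.3 sin 117° = 39.47, north 44.3 cos 117° = -20.11
Leg 3 (200°, 88.8 nmi): east 88.8 sin 200° = -30.37, north 88.8 cos 200° = -83.44
Current position: (69.22, -159.62). Target: (2.0, -84.5). Remaining: Δeast = -67.22, Δnorth = 75.12.
Bearing = atan2(-67.22, 75.12) mod 360° = 318.18°; distance = √((-67.22)² + (75.12)²) = 100.800 nmi.

318°, 100.8 nmi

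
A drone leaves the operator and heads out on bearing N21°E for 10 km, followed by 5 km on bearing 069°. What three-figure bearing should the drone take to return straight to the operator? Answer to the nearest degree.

217°

Leg 1 (N21°E, 10 km): east 10 sin 21° = 3.58, north 10 cos 21° = 9.34
Leg 2 (069°, 5 km): east 5 sin 69° = 4.67, north 5 cos 69° = 1.79
Net displacement: 8.25 east, 11.13 north. Direction back to start is (-8.25, -11.13): bearing = atan2(-8.25, -11.13) mod 360° = 216.56° ≈ 217°.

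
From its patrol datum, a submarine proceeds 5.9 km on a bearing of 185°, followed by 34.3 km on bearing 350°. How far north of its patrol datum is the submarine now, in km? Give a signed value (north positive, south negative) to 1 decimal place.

27.9 km

Leg 1 (185°, 5.9 km): east 5.9 sin 185° = -0.51, north 5.9 cos 185° = -5.88
Leg 2 (350°, 34.3 km): east 34.3 sin 350° = -5.96, north 34.3 cos 350° = 33.78
Net north component: 27.90 km.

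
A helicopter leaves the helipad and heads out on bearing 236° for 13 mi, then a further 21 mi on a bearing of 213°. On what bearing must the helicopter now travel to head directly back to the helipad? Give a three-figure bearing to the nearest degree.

Leg 1 (236°, 13 mi): east 13 sin 236° = -10.78, north 13 cos 236° = -7.27
Leg 2 (213°, 21 mi): east 21 sin 213° = -11.44, north 21 cos 213° = -17.61
Net displacement: -22.21 east, -24.88 north. Direction back to start is (22.21, 24.88): bearing = atan2(22.21, 24.88) mod 360° = 41.76° ≈ 042°.

042°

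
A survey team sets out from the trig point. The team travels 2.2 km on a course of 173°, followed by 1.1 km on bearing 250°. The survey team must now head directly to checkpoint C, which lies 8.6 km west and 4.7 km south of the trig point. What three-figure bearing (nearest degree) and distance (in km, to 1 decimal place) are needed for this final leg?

Leg 1 (173°, 2.2 km): east 2.2 sin 173° = 0.27, north 2.2 cos 173° = -2.18
Leg 2 (250°, 1.1 km): east 1.1 sin 250° = -1.03, north 1.1 cos 250° = -0.38
Current position: (-0.77, -2.56). Target: (-8.6, -4.7). Remaining: Δeast = -7.83, Δnorth = -2.14.
Bearing = atan2(-7.83, -2.14) mod 360° = 254.72°; distance = √((-7.83)² + (-2.14)²) = 8.122 km.

255°, 8.1 km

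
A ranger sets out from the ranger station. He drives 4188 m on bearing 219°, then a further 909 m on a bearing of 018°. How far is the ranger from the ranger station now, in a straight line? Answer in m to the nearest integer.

3355 m

Leg 1 (219°, 4188 m): east 4188 sin 219° = -2635.59, north 4188 cos 219° = -3254.69
Leg 2 (018°, 909 m): east 909 sin 18° = 280.90, north 909 cos 18° = 864.51
Net: -2354.70 east, -2390.18 north. Distance = √((-2354.70)² + (-2390.18)²) = 3355.227 m.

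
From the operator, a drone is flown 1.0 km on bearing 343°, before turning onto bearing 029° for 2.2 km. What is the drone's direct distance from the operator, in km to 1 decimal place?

3.0 km

Leg 1 (343°, 1.0 km): east 1.0 sin 343° = -0.29, north 1.0 cos 343° = 0.96
Leg 2 (029°, 2.2 km): east 2.2 sin 29° = 1.07, north 2.2 cos 29° = 1.92
Net: 0.77 east, 2.88 north. Distance = √((0.77)² + (2.88)²) = 2.983 km.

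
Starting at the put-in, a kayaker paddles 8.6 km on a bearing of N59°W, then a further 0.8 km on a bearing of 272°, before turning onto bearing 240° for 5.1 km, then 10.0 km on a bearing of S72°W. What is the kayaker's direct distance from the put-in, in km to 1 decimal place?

Leg 1 (N59°W, 8.6 km): east 8.6 sin 301° = -7.37, north 8.6 cos 301° = 4.43
Leg 2 (272°, 0.8 km): east 0.8 sin 272° = -0.80, north 0.8 cos 272° = 0.03
Leg 3 (240°, 5.1 km): east 5.1 sin 240° = -4.42, north 5.1 cos 240° = -2.55
Leg 4 (S72°W, 10.0 km): east 10.0 sin 252° = -9.51, north 10.0 cos 252° = -3.09
Net: -22.10 east, -1.18 north. Distance = √((-22.10)² + (-1.18)²) = 22.130 km.

22.1 km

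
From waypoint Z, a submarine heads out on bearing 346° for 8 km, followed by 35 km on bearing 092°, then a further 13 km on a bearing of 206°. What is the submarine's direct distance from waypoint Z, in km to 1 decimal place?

27.8 km

Leg 1 (346°, 8 km): east 8 sin 346° = -1.94, north 8 cos 346° = 7.76
Leg 2 (092°, 35 km): east 35 sin 92° = 34.98, north 35 cos 92° = -1.22
Leg 3 (206°, 13 km): east 13 sin 206° = -5.70, north 13 cos 206° = -11.68
Net: 27.34 east, -5.14 north. Distance = √((27.34)² + (-5.14)²) = 27.824 km.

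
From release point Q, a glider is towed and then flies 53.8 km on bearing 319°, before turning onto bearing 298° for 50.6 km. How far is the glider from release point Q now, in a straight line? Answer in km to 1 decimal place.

102.7 km

Leg 1 (319°, 53.8 km): east 53.8 sin 319° = -35.30, north 53.8 cos 319° = 40.60
Leg 2 (298°, 50.6 km): east 50.6 sin 298° = -44.68, north 50.6 cos 298° = 23.76
Net: -79.97 east, 64.36 north. Distance = √((-79.97)² + (64.36)²) = 102.653 km.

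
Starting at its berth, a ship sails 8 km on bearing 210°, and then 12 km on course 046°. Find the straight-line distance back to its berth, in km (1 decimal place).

4.8 km

Leg 1 (210°, 8 km): east 8 sin 210° = -4.00, north 8 cos 210° = -6.93
Leg 2 (046°, 12 km): east 12 sin 46° = 8.63, north 12 cos 46° = 8.34
Net: 4.63 east, 1.41 north. Distance = √((4.63)² + (1.41)²) = 4.841 km.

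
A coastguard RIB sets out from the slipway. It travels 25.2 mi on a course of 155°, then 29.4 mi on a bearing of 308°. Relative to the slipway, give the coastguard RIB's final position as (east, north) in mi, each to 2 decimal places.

(-12.52, -4.74)

Leg 1 (155°, 25.2 mi): east 25.2 sin 155° = 10.65, north 25.2 cos 155° = -22.84
Leg 2 (308°, 29.4 mi): east 29.4 sin 308° = -23.17, north 29.4 cos 308° = 18.10
Summing: -12.52 mi east, -4.74 mi north → (-12.52, -4.74).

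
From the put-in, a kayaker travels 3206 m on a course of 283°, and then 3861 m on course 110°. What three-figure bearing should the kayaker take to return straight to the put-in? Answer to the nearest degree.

Leg 1 (283°, 3206 m): east 3206 sin 283° = -3123.83, north 3206 cos 283° = 721.19
Leg 2 (110°, 3861 m): east 3861 sin 110° = 3628.15, north 3861 cos 110° = -1320.54
Net displacement: 504.32 east, -599.35 north. Direction back to start is (-504.32, 599.35): bearing = atan2(-504.32, 599.35) mod 360° = 319.92° ≈ 320°.

320°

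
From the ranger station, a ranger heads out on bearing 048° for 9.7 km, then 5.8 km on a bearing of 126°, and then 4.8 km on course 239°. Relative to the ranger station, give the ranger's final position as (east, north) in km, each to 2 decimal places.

(7.79, 0.61)

Leg 1 (048°, 9.7 km): east 9.7 sin 48° = 7.21, north 9.7 cos 48° = 6.49
Leg 2 (126°, 5.8 km): east 5.8 sin 126° = 4.69, north 5.8 cos 126° = -3.41
Leg 3 (239°, 4.8 km): east 4.8 sin 239° = -4.11, north 4.8 cos 239° = -2.47
Summing: 7.79 km east, 0.61 km north → (7.79, 0.61).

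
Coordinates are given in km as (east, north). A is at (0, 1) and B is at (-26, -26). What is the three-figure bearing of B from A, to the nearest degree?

Δeast = -26 − 0 = -26.00; Δnorth = -26 − 1 = -27.00.
Bearing = atan2(Δeast, Δnorth) mod 360° = 223.92° ≈ 224°.

224°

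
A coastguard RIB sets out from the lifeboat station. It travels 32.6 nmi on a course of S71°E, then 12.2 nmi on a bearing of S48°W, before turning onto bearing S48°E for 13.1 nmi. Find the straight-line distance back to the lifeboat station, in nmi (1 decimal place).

41.8 nmi

Leg 1 (S71°E, 32.6 nmi): east 32.6 sin 109° = 30.82, north 32.6 cos 109° = -10.61
Leg 2 (S48°W, 12.2 nmi): east 12.2 sin 228° = -9.07, north 12.2 cos 228° = -8.16
Leg 3 (S48°E, 13.1 nmi): east 13.1 sin 132° = 9.74, north 13.1 cos 132° = -8.77
Net: 31.49 east, -27.54 north. Distance = √((31.49)² + (-27.54)²) = 41.838 nmi.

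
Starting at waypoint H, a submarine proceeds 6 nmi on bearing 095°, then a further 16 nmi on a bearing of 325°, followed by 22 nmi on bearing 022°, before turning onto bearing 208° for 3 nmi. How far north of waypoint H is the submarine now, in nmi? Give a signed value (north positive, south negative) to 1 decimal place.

Leg 1 (095°, 6 nmi): east 6 sin 95° = 5.98, north 6 cos 95° = -0.52
Leg 2 (325°, 16 nmi): east 16 sin 325° = -9.18, north 16 cos 325° = 13.11
Leg 3 (022°, 22 nmi): east 22 sin 22° = 8.24, north 22 cos 22° = 20.40
Leg 4 (208°, 3 nmi): east 3 sin 208° = -1.41, north 3 cos 208° = -2.65
Net north component: 30.33 nmi.

30.3 nmi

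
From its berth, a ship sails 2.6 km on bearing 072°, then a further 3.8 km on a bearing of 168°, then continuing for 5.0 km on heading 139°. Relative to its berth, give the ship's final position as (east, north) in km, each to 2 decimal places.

Leg 1 (072°, 2.6 km): east 2.6 sin 72° = 2.47, north 2.6 cos 72° = 0.80
Leg 2 (168°, 3.8 km): east 3.8 sin 168° = 0.79, north 3.8 cos 168° = -3.72
Leg 3 (139°, 5.0 km): east 5.0 sin 139° = 3.28, north 5.0 cos 139° = -3.77
Summing: 6.54 km east, -6.69 km north → (6.54, -6.69).

(6.54, -6.69)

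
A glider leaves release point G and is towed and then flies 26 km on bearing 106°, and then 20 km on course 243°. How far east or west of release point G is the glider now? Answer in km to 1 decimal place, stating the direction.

Leg 1 (106°, 26 km): east 26 sin 106° = 24.99, north 26 cos 106° = -7.17
Leg 2 (243°, 20 km): east 20 sin 243° = -17.82, north 20 cos 243° = -9.08
Net east component: 7.17 km.

7.2 km east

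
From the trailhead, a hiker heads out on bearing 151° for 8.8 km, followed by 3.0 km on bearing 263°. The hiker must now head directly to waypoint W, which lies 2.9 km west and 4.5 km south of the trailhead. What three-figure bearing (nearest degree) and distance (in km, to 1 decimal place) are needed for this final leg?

310°, 5.5 km

Leg 1 (151°, 8.8 km): east 8.8 sin 151° = 4.27, north 8.8 cos 151° = -7.70
Leg 2 (263°, 3.0 km): east 3.0 sin 263° = -2.98, north 3.0 cos 263° = -0.37
Current position: (1.29, -8.06). Target: (-2.9, -4.5). Remaining: Δeast = -4.19, Δnorth = 3.56.
Bearing = atan2(-4.19, 3.56) mod 360° = 310.38°; distance = √((-4.19)² + (3.56)²) = 5.499 km.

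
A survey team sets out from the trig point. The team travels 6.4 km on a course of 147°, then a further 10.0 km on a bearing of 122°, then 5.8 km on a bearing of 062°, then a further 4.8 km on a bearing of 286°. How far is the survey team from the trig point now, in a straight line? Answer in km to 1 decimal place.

14.1 km

Leg 1 (147°, 6.4 km): east 6.4 sin 147° = 3.49, north 6.4 cos 147° = -5.37
Leg 2 (122°, 10.0 km): east 10.0 sin 122° = 8.48, north 10.0 cos 122° = -5.30
Leg 3 (062°, 5.8 km): east 5.8 sin 62° = 5.12, north 5.8 cos 62° = 2.72
Leg 4 (286°, 4.8 km): east 4.8 sin 286° = -4.61, north 4.8 cos 286° = 1.32
Net: 12.47 east, -6.62 north. Distance = √((12.47)² + (-6.62)²) = 14.121 km.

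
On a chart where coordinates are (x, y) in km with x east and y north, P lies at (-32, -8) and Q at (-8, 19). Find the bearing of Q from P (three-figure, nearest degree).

Δeast = -8 − -32 = 24.00; Δnorth = 19 − -8 = 27.00.
Bearing = atan2(Δeast, Δnorth) mod 360° = 41.63° ≈ 042°.

042°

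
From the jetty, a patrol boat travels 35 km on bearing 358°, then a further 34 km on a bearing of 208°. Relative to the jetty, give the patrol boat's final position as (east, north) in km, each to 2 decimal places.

Leg 1 (358°, 35 km): east 35 sin 358° = -1.22, north 35 cos 358° = 34.98
Leg 2 (208°, 34 km): east 34 sin 208° = -15.96, north 34 cos 208° = -30.02
Summing: -17.18 km east, 4.96 km north → (-17.18, 4.96).

(-17.18, 4.96)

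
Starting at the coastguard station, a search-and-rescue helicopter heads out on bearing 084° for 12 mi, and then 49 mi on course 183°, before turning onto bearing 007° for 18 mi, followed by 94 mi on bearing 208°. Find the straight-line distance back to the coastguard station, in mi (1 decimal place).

Leg 1 (084°, 12 mi): east 12 sin 84° = 11.93, north 12 cos 84° = 1.25
Leg 2 (183°, 49 mi): east 49 sin 183° = -2.56, north 49 cos 183° = -48.93
Leg 3 (007°, 18 mi): east 18 sin 7° = 2.19, north 18 cos 7° = 17.87
Leg 4 (208°, 94 mi): east 94 sin 208° = -44.13, north 94 cos 208° = -83.00
Net: -32.57 east, -112.81 north. Distance = √((-32.57)² + (-112.81)²) = 117.417 mi.

117.4 mi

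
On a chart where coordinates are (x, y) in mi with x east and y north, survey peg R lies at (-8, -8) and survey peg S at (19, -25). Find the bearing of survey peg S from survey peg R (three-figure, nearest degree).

Δeast = 19 − -8 = 27.00; Δnorth = -25 − -8 = -17.00.
Bearing = atan2(Δeast, Δnorth) mod 360° = 122.20° ≈ 122°.

122°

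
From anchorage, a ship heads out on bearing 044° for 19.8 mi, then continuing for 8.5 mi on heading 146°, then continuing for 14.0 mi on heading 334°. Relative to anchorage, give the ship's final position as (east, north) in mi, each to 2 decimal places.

(12.37, 19.78)

Leg 1 (044°, 19.8 mi): east 19.8 sin 44° = 13.75, north 19.8 cos 44° = 14.24
Leg 2 (146°, 8.5 mi): east 8.5 sin 146° = 4.75, north 8.5 cos 146° = -7.05
Leg 3 (334°, 14.0 mi): east 14.0 sin 334° = -6.14, north 14.0 cos 334° = 12.58
Summing: 12.37 mi east, 19.78 mi north → (12.37, 19.78).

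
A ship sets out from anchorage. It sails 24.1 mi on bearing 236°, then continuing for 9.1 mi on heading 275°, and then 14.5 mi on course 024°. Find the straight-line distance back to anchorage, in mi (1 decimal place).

Leg 1 (236°, 24.1 mi): east 24.1 sin 236° = -19.98, north 24.1 cos 236° = -13.48
Leg 2 (275°, 9.1 mi): east 9.1 sin 275° = -9.07, north 9.1 cos 275° = 0.79
Leg 3 (024°, 14.5 mi): east 14.5 sin 24° = 5.90, north 14.5 cos 24° = 13.25
Net: -23.15 east, 0.56 north. Distance = √((-23.15)² + (0.56)²) = 23.154 mi.

23.2 mi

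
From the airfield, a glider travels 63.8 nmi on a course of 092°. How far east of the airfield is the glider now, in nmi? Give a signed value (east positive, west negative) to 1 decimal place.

Leg 1 (092°, 63.8 nmi): east 63.8 sin 92° = 63.76, north 63.8 cos 92° = -2.23
Net east component: 63.76 nmi.

63.8 nmi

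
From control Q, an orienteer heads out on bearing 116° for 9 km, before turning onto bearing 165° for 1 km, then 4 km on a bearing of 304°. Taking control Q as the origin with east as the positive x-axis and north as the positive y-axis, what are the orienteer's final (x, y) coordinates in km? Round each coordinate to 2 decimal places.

(5.03, -2.67)

Leg 1 (116°, 9 km): east 9 sin 116° = 8.09, north 9 cos 116° = -3.95
Leg 2 (165°, 1 km): east 1 sin 165° = 0.26, north 1 cos 165° = -0.97
Leg 3 (304°, 4 km): east 4 sin 304° = -3.32, north 4 cos 304° = 2.24
Summing: 5.03 km east, -2.67 km north → (5.03, -2.67).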